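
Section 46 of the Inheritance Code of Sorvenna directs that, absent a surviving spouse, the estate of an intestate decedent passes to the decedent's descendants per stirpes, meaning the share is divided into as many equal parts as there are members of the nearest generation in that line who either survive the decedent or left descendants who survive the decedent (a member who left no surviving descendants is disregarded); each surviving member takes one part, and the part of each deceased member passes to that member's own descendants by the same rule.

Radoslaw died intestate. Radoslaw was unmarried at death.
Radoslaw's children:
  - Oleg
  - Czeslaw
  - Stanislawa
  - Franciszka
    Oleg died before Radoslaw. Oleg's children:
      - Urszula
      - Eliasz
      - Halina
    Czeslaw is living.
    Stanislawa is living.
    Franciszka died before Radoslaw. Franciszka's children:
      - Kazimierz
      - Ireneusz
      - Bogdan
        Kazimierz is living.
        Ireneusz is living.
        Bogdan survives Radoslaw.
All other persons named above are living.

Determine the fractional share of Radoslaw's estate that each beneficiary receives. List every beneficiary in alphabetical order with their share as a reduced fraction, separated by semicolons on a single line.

There is no surviving spouse, so the entire estate passes to Radoslaw's descendants per stirpes.
The estate is divided into 4 equal shares of 1/4 among Oleg, Czeslaw, Stanislawa, Franciszka.
Oleg predeceased; the 1/4 allotted to Oleg's branch passes to Oleg's issue by representation.
The 1/4 is divided into 3 equal shares of 1/12 among Urszula, Eliasz, Halina.
Urszula is living and takes 1/12.
Eliasz is living and takes 1/12.
Halina is living and takes 1/12.
Czeslaw is living and takes 1/4.
Stanislawa is living and takes 1/4.
Franciszka predeceased; the 1/4 allotted to Franciszka's branch passes to Franciszka's issue by representation.
The 1/4 is divided into 3 equal shares of 1/12 among Kazimierz, Ireneusz, Bogdan.
Kazimierz is living and takes 1/12.
Ireneusz is living and takes 1/12.
Bogdan is living and takes 1/12.

Bogdan 1/12; Czeslaw 1/4; Eliasz 1/12; Halina 1/12; Ireneusz 1/12; Kazimierz 1/12; Stanislawa 1/4; Urszula 1/12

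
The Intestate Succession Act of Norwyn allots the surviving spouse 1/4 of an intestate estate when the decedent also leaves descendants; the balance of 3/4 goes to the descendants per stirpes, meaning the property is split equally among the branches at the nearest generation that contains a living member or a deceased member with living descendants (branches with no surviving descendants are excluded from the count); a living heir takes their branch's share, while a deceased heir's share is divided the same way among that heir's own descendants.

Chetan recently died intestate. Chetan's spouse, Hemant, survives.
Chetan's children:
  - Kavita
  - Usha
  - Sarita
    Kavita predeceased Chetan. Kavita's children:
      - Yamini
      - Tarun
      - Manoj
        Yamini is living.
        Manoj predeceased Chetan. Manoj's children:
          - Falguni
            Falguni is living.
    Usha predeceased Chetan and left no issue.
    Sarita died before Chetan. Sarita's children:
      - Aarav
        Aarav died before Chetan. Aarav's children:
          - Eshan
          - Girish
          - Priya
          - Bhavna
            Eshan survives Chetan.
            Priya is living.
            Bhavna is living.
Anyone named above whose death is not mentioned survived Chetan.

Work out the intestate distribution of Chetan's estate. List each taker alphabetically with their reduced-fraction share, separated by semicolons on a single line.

Hemant, as surviving spouse, takes 1/4.
The remaining 3/4 passes to Chetan's descendants per stirpes.
Usha left no surviving issue, so that branch lapses and is disregarded.
The 3/4 is divided into 2 equal shares of 3/8 among Kavita, Sarita.
Kavita predeceased; the 3/8 allotted to Kavita's branch passes to Kavita's issue by representation.
The 3/8 is divided into 3 equal shares of 1/8 among Yamini, Tarun, Manoj.
Yamini is living and takes 1/8.
Tarun is living and takes 1/8.
Manoj predeceased; the 1/8 allotted to Manoj's branch passes to Manoj's issue by representation.
Falguni is the sole taker at this level and receives the full 1/8.
Sarita predeceased; the 3/8 allotted to Sarita's branch passes to Sarita's issue by representation.
Aarav's line is the sole branch at this level, so the full 3/8 passes to Aarav's issue by representation.
The 3/8 is divided into 4 equal shares of 3/32 among Eshan, Girish, Priya, Bhavna.
Eshan is living and takes 3/32.
Girish is living and takes 3/32.
Priya is living and takes 3/32.
Bhavna is living and takes 3/32.

Bhavna 3/32; Eshan 3/32; Falguni 1/8; Girish 3/32; Hemant 1/4; Priya 3/32; Tarun 1/8; Yamini 1/8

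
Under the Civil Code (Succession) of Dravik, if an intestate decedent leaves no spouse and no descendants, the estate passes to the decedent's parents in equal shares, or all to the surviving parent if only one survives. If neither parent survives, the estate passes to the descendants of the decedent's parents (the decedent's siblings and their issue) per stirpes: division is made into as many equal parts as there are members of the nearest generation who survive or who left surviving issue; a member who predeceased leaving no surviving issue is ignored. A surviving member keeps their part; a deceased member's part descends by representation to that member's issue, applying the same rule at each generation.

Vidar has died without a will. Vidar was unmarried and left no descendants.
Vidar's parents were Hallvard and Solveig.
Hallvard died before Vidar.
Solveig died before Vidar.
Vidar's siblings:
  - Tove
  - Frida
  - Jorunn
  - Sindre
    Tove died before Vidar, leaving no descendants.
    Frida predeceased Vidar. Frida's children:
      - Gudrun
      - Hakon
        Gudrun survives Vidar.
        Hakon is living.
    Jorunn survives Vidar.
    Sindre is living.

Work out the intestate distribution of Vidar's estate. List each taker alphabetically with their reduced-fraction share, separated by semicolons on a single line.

Gudrun 1/6; Hakon 1/6; Jorunn 1/3; Sindre 1/3

Neither parent survives and there are no descendants, so the estate passes to Vidar's siblings and their issue per stirpes.
Tove left no surviving issue, so that branch lapses and is disregarded.
The estate is divided into 3 equal shares of 1/3 among Frida, Jorunn, Sindre.
Frida predeceased; the 1/3 allotted to Frida's branch passes to Frida's issue by representation.
The 1/3 is divided into 2 equal shares of 1/6 among Gudrun, Hakon.
Gudrun is living and takes 1/6.
Hakon is living and takes 1/6.
Jorunn is living and takes 1/3.
Sindre is living and takes 1/3.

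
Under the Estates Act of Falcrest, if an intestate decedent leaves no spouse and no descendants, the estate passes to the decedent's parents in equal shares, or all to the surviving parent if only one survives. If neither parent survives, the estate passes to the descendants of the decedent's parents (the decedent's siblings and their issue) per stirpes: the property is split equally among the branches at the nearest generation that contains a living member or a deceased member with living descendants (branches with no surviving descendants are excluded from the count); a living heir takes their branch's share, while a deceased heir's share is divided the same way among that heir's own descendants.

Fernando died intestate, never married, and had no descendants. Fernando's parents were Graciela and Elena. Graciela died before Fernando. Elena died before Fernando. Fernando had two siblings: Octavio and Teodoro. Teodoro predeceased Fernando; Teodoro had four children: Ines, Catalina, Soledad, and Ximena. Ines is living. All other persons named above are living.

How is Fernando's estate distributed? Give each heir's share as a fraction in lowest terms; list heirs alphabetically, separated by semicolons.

Neither parent survives and there are no descendants, so the estate passes to Fernando's siblings and their issue per stirpes.
The estate is divided into 2 equal shares of 1/2 among Octavio, Teodoro.
Octavio is living and takes 1/2.
Teodoro predeceased; the 1/2 allotted to Teodoro's branch passes to Teodoro's issue by representation.
The 1/2 is divided into 4 equal shares of 1/8 among Ines, Catalina, Soledad, Ximena.
Ines is living and takes 1/8.
Catalina is living and takes 1/8.
Soledad is living and takes 1/8.
Ximena is living and takes 1/8.

Catalina 1/8; Ines 1/8; Octavio 1/2; Soledad 1/8; Ximena 1/8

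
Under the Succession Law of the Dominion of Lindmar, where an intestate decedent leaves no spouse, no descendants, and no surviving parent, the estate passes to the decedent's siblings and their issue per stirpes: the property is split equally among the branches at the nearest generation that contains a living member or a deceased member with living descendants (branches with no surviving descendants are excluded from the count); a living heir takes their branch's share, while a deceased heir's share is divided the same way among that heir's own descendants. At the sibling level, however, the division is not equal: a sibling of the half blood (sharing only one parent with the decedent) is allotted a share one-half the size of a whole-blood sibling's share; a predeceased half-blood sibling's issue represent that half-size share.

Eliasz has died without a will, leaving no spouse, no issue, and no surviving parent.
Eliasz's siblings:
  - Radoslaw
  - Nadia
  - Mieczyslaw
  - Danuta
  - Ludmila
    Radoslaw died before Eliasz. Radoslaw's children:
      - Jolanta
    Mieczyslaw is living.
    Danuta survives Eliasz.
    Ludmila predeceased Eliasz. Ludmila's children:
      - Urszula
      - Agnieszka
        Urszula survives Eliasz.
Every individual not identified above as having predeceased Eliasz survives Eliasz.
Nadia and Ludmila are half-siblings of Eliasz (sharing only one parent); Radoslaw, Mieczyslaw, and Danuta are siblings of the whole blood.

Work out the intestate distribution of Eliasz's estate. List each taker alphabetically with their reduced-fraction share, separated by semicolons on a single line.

No spouse, descendants, or parent survives, so the estate passes to Eliasz's siblings per stirpes.
Half-blood siblings count for one-half the weight of whole-blood siblings at the initial division.
Dividing 1 in proportion to weights (total weight 4): Radoslaw (weight 1) → 1/4; Nadia (weight 1/2) → 1/8; Mieczyslaw (weight 1) → 1/4; Danuta (weight 1) → 1/4; Ludmila (weight 1/2) → 1/8.
Radoslaw predeceased; the 1/4 allotted to Radoslaw's branch passes to Radoslaw's issue by representation.
Jolanta is the sole taker at this level and receives the full 1/4.
Nadia is living and takes 1/8.
Mieczyslaw is living and takes 1/4.
Danuta is living and takes 1/4.
Ludmila predeceased; the 1/8 allotted to Ludmila's branch passes to Ludmila's issue by representation.
The 1/8 is divided into 2 equal shares of 1/16 among Urszula, Agnieszka.
Urszula is living and takes 1/16.
Agnieszka is living and takes 1/16.

Agnieszka 1/16; Danuta 1/4; Jolanta 1/4; Mieczyslaw 1/4; Nadia 1/8; Urszula 1/16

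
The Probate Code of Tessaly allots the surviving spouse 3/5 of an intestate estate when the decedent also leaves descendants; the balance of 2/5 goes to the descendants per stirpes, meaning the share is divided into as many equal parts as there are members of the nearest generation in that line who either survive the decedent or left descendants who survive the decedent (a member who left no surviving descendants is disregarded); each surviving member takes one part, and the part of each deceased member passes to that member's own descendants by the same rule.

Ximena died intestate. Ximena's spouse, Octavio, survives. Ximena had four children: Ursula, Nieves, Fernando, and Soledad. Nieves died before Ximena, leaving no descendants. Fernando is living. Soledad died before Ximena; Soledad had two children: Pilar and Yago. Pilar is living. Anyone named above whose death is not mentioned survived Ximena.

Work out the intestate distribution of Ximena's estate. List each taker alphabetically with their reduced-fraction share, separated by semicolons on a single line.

Fernando 2/15; Octavio 3/5; Pilar 1/15; Ursula 2/15; Yago 1/15

Octavio, as surviving spouse, takes 3/5.
The remaining 2/5 passes to Ximena's descendants per stirpes.
Nieves left no surviving issue, so that branch lapses and is disregarded.
The 2/5 is divided into 3 equal shares of 2/15 among Ursula, Fernando, Soledad.
Ursula is living and takes 2/15.
Fernando is living and takes 2/15.
Soledad predeceased; the 2/15 allotted to Soledad's branch passes to Soledad's issue by representation.
The 2/15 is divided into 2 equal shares of 1/15 among Pilar, Yago.
Pilar is living and takes 1/15.
Yago is living and takes 1/15.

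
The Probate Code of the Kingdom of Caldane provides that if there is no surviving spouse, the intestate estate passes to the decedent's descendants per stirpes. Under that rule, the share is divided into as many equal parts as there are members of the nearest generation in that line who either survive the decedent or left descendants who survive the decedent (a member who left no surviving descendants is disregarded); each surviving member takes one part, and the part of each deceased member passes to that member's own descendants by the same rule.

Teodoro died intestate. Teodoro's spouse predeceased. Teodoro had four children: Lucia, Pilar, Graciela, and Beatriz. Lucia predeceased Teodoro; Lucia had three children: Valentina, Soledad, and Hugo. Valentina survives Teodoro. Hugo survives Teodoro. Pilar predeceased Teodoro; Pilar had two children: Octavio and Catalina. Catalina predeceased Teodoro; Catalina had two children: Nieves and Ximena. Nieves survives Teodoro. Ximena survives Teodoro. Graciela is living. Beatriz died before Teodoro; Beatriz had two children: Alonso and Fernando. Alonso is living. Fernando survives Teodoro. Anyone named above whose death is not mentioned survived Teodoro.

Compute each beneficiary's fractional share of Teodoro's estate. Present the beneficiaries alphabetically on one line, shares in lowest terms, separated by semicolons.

Alonso 1/8; Fernando 1/8; Graciela 1/4; Hugo 1/12; Nieves 1/16; Octavio 1/8; Soledad 1/12; Valentina 1/12; Ximena 1/16

There is no surviving spouse, so the entire estate passes to Teodoro's descendants per stirpes.
The estate is divided into 4 equal shares of 1/4 among Lucia, Pilar, Graciela, Beatriz.
Lucia predeceased; the 1/4 allotted to Lucia's branch passes to Lucia's issue by representation.
The 1/4 is divided into 3 equal shares of 1/12 among Valentina, Soledad, Hugo.
Valentina is living and takes 1/12.
Soledad is living and takes 1/12.
Hugo is living and takes 1/12.
Pilar predeceased; the 1/4 allotted to Pilar's branch passes to Pilar's issue by representation.
The 1/4 is divided into 2 equal shares of 1/8 among Octavio, Catalina.
Octavio is living and takes 1/8.
Catalina predeceased; the 1/8 allotted to Catalina's branch passes to Catalina's issue by representation.
The 1/8 is divided into 2 equal shares of 1/16 among Nieves, Ximena.
Nieves is living and takes 1/16.
Ximena is living and takes 1/16.
Graciela is living and takes 1/4.
Beatriz predeceased; the 1/4 allotted to Beatriz's branch passes to Beatriz's issue by representation.
The 1/4 is divided into 2 equal shares of 1/8 among Alonso, Fernando.
Alonso is living and takes 1/8.
Fernando is living and takes 1/8.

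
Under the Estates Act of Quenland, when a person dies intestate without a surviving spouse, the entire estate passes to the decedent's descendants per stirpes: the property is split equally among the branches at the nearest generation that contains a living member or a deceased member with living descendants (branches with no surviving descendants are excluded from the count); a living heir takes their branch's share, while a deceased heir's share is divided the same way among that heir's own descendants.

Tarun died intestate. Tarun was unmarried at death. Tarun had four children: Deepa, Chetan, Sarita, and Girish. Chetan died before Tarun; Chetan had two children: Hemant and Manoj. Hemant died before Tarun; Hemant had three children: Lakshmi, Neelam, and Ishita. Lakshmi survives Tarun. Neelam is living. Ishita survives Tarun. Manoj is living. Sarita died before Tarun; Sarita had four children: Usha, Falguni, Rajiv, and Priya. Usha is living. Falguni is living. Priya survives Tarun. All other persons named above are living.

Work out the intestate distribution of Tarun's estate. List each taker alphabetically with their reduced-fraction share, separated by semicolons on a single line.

There is no surviving spouse, so the entire estate passes to Tarun's descendants per stirpes.
The estate is divided into 4 equal shares of 1/4 among Deepa, Chetan, Sarita, Girish.
Deepa is living and takes 1/4.
Chetan predeceased; the 1/4 allotted to Chetan's branch passes to Chetan's issue by representation.
The 1/4 is divided into 2 equal shares of 1/8 among Hemant, Manoj.
Hemant predeceased; the 1/8 allotted to Hemant's branch passes to Hemant's issue by representation.
The 1/8 is divided into 3 equal shares of 1/24 among Lakshmi, Neelam, Ishita.
Lakshmi is living and takes 1/24.
Neelam is living and takes 1/24.
Ishita is living and takes 1/24.
Manoj is living and takes 1/8.
Sarita predeceased; the 1/4 allotted to Sarita's branch passes to Sarita's issue by representation.
The 1/4 is divided into 4 equal shares of 1/16 among Usha, Falguni, Rajiv, Priya.
Usha is living and takes 1/16.
Falguni is living and takes 1/16.
Rajiv is living and takes 1/16.
Priya is living and takes 1/16.
Girish is living and takes 1/4.

Deepa 1/4; Falguni 1/16; Girish 1/4; Ishita 1/24; Lakshmi 1/24; Manoj 1/8; Neelam 1/24; Priya 1/16; Rajiv 1/16; Usha 1/16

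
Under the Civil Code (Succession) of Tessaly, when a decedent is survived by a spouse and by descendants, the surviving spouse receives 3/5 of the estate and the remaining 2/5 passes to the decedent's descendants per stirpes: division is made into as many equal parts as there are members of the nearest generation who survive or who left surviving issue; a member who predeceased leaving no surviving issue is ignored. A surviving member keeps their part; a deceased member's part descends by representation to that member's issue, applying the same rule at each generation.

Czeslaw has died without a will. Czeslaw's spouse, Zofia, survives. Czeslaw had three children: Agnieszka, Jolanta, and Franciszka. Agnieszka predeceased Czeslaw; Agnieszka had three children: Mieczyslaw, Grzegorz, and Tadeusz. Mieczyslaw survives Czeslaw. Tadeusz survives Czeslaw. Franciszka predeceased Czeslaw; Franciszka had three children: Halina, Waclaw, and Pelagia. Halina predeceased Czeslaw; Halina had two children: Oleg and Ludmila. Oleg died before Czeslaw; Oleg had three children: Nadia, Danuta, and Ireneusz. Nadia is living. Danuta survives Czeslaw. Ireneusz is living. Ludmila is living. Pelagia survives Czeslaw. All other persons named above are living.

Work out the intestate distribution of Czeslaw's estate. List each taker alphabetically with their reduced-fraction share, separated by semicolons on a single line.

Danuta 1/135; Grzegorz 2/45; Ireneusz 1/135; Jolanta 2/15; Ludmila 1/45; Mieczyslaw 2/45; Nadia 1/135; Pelagia 2/45; Tadeusz 2/45; Waclaw 2/45; Zofia 3/5

Zofia, as surviving spouse, takes 3/5.
The remaining 2/5 passes to Czeslaw's descendants per stirpes.
The 2/5 is divided into 3 equal shares of 2/15 among Agnieszka, Jolanta, Franciszka.
Agnieszka predeceased; the 2/15 allotted to Agnieszka's branch passes to Agnieszka's issue by representation.
The 2/15 is divided into 3 equal shares of 2/45 among Mieczyslaw, Grzegorz, Tadeusz.
Mieczyslaw is living and takes 2/45.
Grzegorz is living and takes 2/45.
Tadeusz is living and takes 2/45.
Jolanta is living and takes 2/15.
Franciszka predeceased; the 2/15 allotted to Franciszka's branch passes to Franciszka's issue by representation.
The 2/15 is divided into 3 equal shares of 2/45 among Halina, Waclaw, Pelagia.
Halina predeceased; the 2/45 allotted to Halina's branch passes to Halina's issue by representation.
The 2/45 is divided into 2 equal shares of 1/45 among Oleg, Ludmila.
Oleg predeceased; the 1/45 allotted to Oleg's branch passes to Oleg's issue by representation.
The 1/45 is divided into 3 equal shares of 1/135 among Nadia, Danuta, Ireneusz.
Nadia is living and takes 1/135.
Danuta is living and takes 1/135.
Ireneusz is living and takes 1/135.
Ludmila is living and takes 1/45.
Waclaw is living and takes 2/45.
Pelagia is living and takes 2/45.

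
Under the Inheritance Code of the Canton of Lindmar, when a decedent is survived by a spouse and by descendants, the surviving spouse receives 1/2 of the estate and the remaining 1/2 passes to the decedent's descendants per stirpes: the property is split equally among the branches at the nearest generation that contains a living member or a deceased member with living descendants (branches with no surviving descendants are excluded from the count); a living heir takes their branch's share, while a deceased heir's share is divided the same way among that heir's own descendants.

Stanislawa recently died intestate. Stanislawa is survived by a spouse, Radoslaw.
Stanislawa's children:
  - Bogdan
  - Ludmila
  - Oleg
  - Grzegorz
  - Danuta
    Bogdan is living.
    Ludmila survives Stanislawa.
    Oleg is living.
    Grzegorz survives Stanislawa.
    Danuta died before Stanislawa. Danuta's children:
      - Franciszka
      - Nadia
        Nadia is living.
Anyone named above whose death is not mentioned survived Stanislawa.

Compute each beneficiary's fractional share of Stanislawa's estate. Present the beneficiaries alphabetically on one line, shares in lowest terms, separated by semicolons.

Bogdan 1/10; Franciszka 1/20; Grzegorz 1/10; Ludmila 1/10; Nadia 1/20; Oleg 1/10; Radoslaw 1/2

Radoslaw, as surviving spouse, takes 1/2.
The remaining 1/2 passes to Stanislawa's descendants per stirpes.
The 1/2 is divided into 5 equal shares of 1/10 among Bogdan, Ludmila, Oleg, Grzegorz, Danuta.
Bogdan is living and takes 1/10.
Ludmila is living and takes 1/10.
Oleg is living and takes 1/10.
Grzegorz is living and takes 1/10.
Danuta predeceased; the 1/10 allotted to Danuta's branch passes to Danuta's issue by representation.
The 1/10 is divided into 2 equal shares of 1/20 among Franciszka, Nadia.
Franciszka is living and takes 1/20.
Nadia is living and takes 1/20.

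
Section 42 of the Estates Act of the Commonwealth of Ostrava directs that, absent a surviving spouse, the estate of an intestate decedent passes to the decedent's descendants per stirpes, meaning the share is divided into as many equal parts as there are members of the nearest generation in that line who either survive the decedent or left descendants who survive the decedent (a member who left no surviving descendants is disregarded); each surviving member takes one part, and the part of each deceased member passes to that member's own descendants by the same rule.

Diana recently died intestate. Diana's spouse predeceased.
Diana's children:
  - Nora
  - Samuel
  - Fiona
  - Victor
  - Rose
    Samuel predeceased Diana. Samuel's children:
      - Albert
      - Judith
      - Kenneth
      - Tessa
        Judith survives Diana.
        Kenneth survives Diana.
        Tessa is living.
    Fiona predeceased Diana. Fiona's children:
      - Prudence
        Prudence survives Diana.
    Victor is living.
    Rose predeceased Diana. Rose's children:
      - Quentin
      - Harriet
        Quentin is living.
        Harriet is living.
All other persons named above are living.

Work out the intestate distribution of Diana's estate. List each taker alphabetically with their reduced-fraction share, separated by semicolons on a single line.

Albert 1/20; Harriet 1/10; Judith 1/20; Kenneth 1/20; Nora 1/5; Prudence 1/5; Quentin 1/10; Tessa 1/20; Victor 1/5

There is no surviving spouse, so the entire estate passes to Diana's descendants per stirpes.
The estate is divided into 5 equal shares of 1/5 among Nora, Samuel, Fiona, Victor, Rose.
Nora is living and takes 1/5.
Samuel predeceased; the 1/5 allotted to Samuel's branch passes to Samuel's issue by representation.
The 1/5 is divided into 4 equal shares of 1/20 among Albert, Judith, Kenneth, Tessa.
Albert is living and takes 1/20.
Judith is living and takes 1/20.
Kenneth is living and takes 1/20.
Tessa is living and takes 1/20.
Fiona predeceased; the 1/5 allotted to Fiona's branch passes to Fiona's issue by representation.
Prudence is the sole taker at this level and receives the full 1/5.
Victor is living and takes 1/5.
Rose predeceased; the 1/5 allotted to Rose's branch passes to Rose's issue by representation.
The 1/5 is divided into 2 equal shares of 1/10 among Quentin, Harriet.
Quentin is living and takes 1/10.
Harriet is living and takes 1/10.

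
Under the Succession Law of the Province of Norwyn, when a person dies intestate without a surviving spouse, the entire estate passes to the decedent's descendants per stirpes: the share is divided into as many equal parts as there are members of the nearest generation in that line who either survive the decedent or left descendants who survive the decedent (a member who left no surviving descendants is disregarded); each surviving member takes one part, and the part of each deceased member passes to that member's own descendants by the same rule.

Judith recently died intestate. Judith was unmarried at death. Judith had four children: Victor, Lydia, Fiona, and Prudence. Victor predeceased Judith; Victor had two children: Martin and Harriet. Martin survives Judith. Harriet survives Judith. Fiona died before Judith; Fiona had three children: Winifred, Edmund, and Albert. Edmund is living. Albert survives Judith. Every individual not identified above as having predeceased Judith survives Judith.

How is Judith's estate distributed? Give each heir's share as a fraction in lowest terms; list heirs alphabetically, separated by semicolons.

Albert 1/12; Edmund 1/12; Harriet 1/8; Lydia 1/4; Martin 1/8; Prudence 1/4; Winifred 1/12

There is no surviving spouse, so the entire estate passes to Judith's descendants per stirpes.
The estate is divided into 4 equal shares of 1/4 among Victor, Lydia, Fiona, Prudence.
Victor predeceased; the 1/4 allotted to Victor's branch passes to Victor's issue by representation.
The 1/4 is divided into 2 equal shares of 1/8 among Martin, Harriet.
Martin is living and takes 1/8.
Harriet is living and takes 1/8.
Lydia is living and takes 1/4.
Fiona predeceased; the 1/4 allotted to Fiona's branch passes to Fiona's issue by representation.
The 1/4 is divided into 3 equal shares of 1/12 among Winifred, Edmund, Albert.
Winifred is living and takes 1/12.
Edmund is living and takes 1/12.
Albert is living and takes 1/12.
Prudence is living and takes 1/4.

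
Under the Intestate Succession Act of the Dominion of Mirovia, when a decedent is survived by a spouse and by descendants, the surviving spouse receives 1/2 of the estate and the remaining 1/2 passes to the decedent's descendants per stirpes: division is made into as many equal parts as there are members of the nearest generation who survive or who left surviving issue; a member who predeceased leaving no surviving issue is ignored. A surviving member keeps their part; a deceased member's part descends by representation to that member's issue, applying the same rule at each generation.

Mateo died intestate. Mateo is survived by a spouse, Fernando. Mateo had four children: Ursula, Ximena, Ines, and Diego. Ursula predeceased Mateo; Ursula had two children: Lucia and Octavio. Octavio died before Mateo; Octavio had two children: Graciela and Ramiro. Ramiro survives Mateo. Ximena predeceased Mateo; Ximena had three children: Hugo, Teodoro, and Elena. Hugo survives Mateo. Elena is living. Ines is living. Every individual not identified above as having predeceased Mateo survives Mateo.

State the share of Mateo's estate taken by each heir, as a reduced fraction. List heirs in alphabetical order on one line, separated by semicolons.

Fernando, as surviving spouse, takes 1/2.
The remaining 1/2 passes to Mateo's descendants per stirpes.
The 1/2 is divided into 4 equal shares of 1/8 among Ursula, Ximena, Ines, Diego.
Ursula predeceased; the 1/8 allotted to Ursula's branch passes to Ursula's issue by representation.
The 1/8 is divided into 2 equal shares of 1/16 among Lucia, Octavio.
Lucia is living and takes 1/16.
Octavio predeceased; the 1/16 allotted to Octavio's branch passes to Octavio's issue by representation.
The 1/16 is divided into 2 equal shares of 1/32 among Graciela, Ramiro.
Graciela is living and takes 1/32.
Ramiro is living and takes 1/32.
Ximena predeceased; the 1/8 allotted to Ximena's branch passes to Ximena's issue by representation.
The 1/8 is divided into 3 equal shares of 1/24 among Hugo, Teodoro, Elena.
Hugo is living and takes 1/24.
Teodoro is living and takes 1/24.
Elena is living and takes 1/24.
Ines is living and takes 1/8.
Diego is living and takes 1/8.

Diego 1/8; Elena 1/24; Fernando 1/2; Graciela 1/32; Hugo 1/24; Ines 1/8; Lucia 1/16; Ramiro 1/32; Teodoro 1/24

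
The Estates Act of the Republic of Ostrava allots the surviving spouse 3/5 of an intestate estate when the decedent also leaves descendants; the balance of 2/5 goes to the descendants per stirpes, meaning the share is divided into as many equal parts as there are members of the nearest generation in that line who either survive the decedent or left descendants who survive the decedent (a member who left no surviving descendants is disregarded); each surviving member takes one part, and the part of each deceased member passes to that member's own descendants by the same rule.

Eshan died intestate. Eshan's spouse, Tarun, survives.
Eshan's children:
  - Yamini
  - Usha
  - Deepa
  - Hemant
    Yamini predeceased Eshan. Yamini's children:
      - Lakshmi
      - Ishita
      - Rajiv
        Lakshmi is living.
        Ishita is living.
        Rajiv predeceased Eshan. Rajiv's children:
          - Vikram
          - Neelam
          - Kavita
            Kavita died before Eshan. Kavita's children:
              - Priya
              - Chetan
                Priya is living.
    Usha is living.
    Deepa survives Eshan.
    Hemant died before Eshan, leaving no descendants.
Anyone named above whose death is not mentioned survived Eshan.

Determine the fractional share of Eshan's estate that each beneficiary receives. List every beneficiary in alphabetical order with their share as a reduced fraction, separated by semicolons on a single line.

Tarun, as surviving spouse, takes 3/5.
The remaining 2/5 passes to Eshan's descendants per stirpes.
Hemant left no surviving issue, so that branch lapses and is disregarded.
The 2/5 is divided into 3 equal shares of 2/15 among Yamini, Usha, Deepa.
Yamini predeceased; the 2/15 allotted to Yamini's branch passes to Yamini's issue by representation.
The 2/15 is divided into 3 equal shares of 2/45 among Lakshmi, Ishita, Rajiv.
Lakshmi is living and takes 2/45.
Ishita is living and takes 2/45.
Rajiv predeceased; the 2/45 allotted to Rajiv's branch passes to Rajiv's issue by representation.
The 2/45 is divided into 3 equal shares of 2/135 among Vikram, Neelam, Kavita.
Vikram is living and takes 2/135.
Neelam is living and takes 2/135.
Kavita predeceased; the 2/135 allotted to Kavita's branch passes to Kavita's issue by representation.
The 2/135 is divided into 2 equal shares of 1/135 among Priya, Chetan.
Priya is living and takes 1/135.
Chetan is living and takes 1/135.
Usha is living and takes 2/15.
Deepa is living and takes 2/15.

Chetan 1/135; Deepa 2/15; Ishita 2/45; Lakshmi 2/45; Neelam 2/135; Priya 1/135; Tarun 3/5; Usha 2/15; Vikram 2/135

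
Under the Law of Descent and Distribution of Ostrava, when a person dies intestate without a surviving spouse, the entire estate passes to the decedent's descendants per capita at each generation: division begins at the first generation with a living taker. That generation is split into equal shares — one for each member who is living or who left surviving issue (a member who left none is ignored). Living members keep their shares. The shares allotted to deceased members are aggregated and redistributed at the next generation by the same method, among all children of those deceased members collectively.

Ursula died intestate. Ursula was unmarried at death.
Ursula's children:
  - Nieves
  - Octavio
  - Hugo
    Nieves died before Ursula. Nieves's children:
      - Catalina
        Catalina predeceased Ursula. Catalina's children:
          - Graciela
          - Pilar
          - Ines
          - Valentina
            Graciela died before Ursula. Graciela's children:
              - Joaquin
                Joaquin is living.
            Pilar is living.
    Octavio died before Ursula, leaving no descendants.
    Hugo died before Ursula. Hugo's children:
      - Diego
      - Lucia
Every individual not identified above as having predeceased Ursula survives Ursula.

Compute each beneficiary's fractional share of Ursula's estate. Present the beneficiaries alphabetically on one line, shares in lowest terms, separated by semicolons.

Diego 1/3; Ines 1/12; Joaquin 1/12; Lucia 1/3; Pilar 1/12; Valentina 1/12

There is no surviving spouse, so the entire estate passes to Ursula's descendants per capita at each generation.
No one at generation 1 (Nieves, Hugo) is living; moving to the next generation.
At generation 2 (Catalina, Diego, Lucia) there are 3 shares of (1)/3 = 1/3 each.
Living: Diego and Lucia — each takes 1/3.
Deceased: Catalina. That 1/3 share is carried to generation 3.
At generation 3 (Graciela, Pilar, Ines, Valentina) there are 4 shares of (1/3)/4 = 1/12 each.
Living: Pilar, Ines, and Valentina — each takes 1/12.
Deceased: Graciela. That 1/12 share is carried to generation 4.
At generation 4 (Joaquin) there are 1 shares of (1/12)/1 = 1/12 each.
Living: Joaquin — each takes 1/12.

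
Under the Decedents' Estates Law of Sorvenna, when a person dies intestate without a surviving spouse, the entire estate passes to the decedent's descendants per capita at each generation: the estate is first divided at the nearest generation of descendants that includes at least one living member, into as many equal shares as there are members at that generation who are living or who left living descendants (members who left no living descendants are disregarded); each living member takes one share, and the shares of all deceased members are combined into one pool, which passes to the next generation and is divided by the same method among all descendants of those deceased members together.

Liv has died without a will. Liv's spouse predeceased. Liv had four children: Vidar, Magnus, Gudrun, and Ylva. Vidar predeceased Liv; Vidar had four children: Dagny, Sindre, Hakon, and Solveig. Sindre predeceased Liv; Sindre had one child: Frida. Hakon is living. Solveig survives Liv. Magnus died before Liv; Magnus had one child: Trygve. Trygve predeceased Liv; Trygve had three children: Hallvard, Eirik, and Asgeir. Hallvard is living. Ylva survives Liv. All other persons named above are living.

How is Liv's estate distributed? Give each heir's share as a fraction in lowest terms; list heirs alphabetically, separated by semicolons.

Asgeir 1/20; Dagny 1/10; Eirik 1/20; Frida 1/20; Gudrun 1/4; Hakon 1/10; Hallvard 1/20; Solveig 1/10; Ylva 1/4

There is no surviving spouse, so the entire estate passes to Liv's descendants per capita at each generation.
At generation 1 (Vidar, Magnus, Gudrun, Ylva) there are 4 shares of (1)/4 = 1/4 each.
Living: Gudrun and Ylva — each takes 1/4.
Deceased: Vidar and Magnus. Their combined 1/2 is pooled and carried to generation 2.
At generation 2 (Dagny, Sindre, Hakon, Solveig, Trygve) there are 5 shares of (1/2)/5 = 1/10 each.
Living: Dagny, Hakon, and Solveig — each takes 1/10.
Deceased: Sindre and Trygve. Their combined 1/5 is pooled and carried to generation 3.
At generation 3 (Frida, Hallvard, Eirik, Asgeir) there are 4 shares of (1/5)/4 = 1/20 each.
Living: Frida, Hallvard, Eirik, and Asgeir — each takes 1/20.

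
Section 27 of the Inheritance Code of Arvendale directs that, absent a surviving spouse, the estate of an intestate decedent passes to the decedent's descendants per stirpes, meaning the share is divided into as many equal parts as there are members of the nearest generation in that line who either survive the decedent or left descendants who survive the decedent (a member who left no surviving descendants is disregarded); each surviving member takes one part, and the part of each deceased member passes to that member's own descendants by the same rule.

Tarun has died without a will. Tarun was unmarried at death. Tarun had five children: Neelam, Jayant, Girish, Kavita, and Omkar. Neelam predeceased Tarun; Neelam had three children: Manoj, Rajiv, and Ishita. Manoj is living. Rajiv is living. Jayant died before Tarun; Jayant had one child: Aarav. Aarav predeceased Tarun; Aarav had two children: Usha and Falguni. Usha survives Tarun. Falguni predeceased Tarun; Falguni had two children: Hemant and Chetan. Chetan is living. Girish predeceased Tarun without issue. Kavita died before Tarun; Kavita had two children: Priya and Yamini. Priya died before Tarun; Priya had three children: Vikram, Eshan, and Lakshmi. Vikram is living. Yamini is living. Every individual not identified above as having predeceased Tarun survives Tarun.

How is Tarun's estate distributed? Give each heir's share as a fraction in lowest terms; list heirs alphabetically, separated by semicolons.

There is no surviving spouse, so the entire estate passes to Tarun's descendants per stirpes.
Girish left no surviving issue, so that branch lapses and is disregarded.
The estate is divided into 4 equal shares of 1/4 among Neelam, Jayant, Kavita, Omkar.
Neelam predeceased; the 1/4 allotted to Neelam's branch passes to Neelam's issue by representation.
The 1/4 is divided into 3 equal shares of 1/12 among Manoj, Rajiv, Ishita.
Manoj is living and takes 1/12.
Rajiv is living and takes 1/12.
Ishita is living and takes 1/12.
Jayant predeceased; the 1/4 allotted to Jayant's branch passes to Jayant's issue by representation.
Aarav's line is the sole branch at this level, so the full 1/4 passes to Aarav's issue by representation.
The 1/4 is divided into 2 equal shares of 1/8 among Usha, Falguni.
Usha is living and takes 1/8.
Falguni predeceased; the 1/8 allotted to Falguni's branch passes to Falguni's issue by representation.
The 1/8 is divided into 2 equal shares of 1/16 among Hemant, Chetan.
Hemant is living and takes 1/16.
Chetan is living and takes 1/16.
Kavita predeceased; the 1/4 allotted to Kavita's branch passes to Kavita's issue by representation.
The 1/4 is divided into 2 equal shares of 1/8 among Priya, Yamini.
Priya predeceased; the 1/8 allotted to Priya's branch passes to Priya's issue by representation.
The 1/8 is divided into 3 equal shares of 1/24 among Vikram, Eshan, Lakshmi.
Vikram is living and takes 1/24.
Eshan is living and takes 1/24.
Lakshmi is living and takes 1/24.
Yamini is living and takes 1/8.
Omkar is living and takes 1/4.

Chetan 1/16; Eshan 1/24; Hemant 1/16; Ishita 1/12; Lakshmi 1/24; Manoj 1/12; Omkar 1/4; Rajiv 1/12; Usha 1/8; Vikram 1/24; Yamini 1/8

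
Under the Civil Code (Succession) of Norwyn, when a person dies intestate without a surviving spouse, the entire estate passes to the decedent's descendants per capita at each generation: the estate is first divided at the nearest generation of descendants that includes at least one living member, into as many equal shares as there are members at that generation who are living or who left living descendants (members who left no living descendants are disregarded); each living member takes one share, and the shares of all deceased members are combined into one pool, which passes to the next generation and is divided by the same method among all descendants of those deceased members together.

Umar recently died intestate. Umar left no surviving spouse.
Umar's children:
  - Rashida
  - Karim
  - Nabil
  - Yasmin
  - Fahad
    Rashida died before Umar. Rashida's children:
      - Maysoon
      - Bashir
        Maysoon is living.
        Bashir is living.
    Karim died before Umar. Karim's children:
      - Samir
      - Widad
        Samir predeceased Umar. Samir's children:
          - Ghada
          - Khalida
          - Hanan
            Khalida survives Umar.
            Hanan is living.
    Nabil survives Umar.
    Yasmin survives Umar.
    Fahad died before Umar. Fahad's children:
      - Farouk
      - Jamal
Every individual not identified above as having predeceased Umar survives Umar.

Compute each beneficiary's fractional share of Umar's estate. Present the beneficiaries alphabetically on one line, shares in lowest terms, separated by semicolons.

Bashir 1/10; Farouk 1/10; Ghada 1/30; Hanan 1/30; Jamal 1/10; Khalida 1/30; Maysoon 1/10; Nabil 1/5; Widad 1/10; Yasmin 1/5

There is no surviving spouse, so the entire estate passes to Umar's descendants per capita at each generation.
At generation 1 (Rashida, Karim, Nabil, Yasmin, Fahad) there are 5 shares of (1)/5 = 1/5 each.
Living: Nabil and Yasmin — each takes 1/5.
Deceased: Rashida, Karim, and Fahad. Their combined 3/5 is pooled and carried to generation 2.
At generation 2 (Maysoon, Bashir, Samir, Widad, Farouk, Jamal) there are 6 shares of (3/5)/6 = 1/10 each.
Living: Maysoon, Bashir, Widad, Farouk, and Jamal — each takes 1/10.
Deceased: Samir. That 1/10 share is carried to generation 3.
At generation 3 (Ghada, Khalida, Hanan) there are 3 shares of (1/10)/3 = 1/30 each.
Living: Ghada, Khalida, and Hanan — each takes 1/30.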